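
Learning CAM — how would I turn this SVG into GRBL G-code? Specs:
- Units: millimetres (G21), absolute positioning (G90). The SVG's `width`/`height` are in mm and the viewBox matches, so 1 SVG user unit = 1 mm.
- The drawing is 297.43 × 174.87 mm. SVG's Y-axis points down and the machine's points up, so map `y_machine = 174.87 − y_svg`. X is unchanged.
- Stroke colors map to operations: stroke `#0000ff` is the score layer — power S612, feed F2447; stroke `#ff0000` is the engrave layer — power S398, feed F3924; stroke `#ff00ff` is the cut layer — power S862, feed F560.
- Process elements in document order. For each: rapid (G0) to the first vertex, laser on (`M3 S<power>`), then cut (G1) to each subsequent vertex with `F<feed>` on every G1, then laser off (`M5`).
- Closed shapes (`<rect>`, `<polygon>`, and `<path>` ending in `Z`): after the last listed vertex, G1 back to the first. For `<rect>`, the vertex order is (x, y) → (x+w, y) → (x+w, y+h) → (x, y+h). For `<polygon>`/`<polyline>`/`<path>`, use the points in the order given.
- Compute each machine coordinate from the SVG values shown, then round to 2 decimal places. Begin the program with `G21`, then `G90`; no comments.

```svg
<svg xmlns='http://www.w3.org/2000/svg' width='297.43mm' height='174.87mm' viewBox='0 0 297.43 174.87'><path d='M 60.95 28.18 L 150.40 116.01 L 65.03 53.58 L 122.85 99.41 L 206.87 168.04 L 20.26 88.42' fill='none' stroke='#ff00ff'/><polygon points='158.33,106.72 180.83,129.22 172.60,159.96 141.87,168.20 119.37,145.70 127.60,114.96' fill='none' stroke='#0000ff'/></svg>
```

G21
G90
G0 X60.95 Y146.69
M3 S862
G1 X150.40 Y58.86 F560
G1 X65.03 Y121.29 F560
G1 X122.85 Y75.46 F560
G1 X206.87 Y6.83 F560
G1 X20.26 Y86.45 F560
M5
G0 X158.33 Y68.15
M3 S612
G1 X180.83 Y45.65 F2447
G1 X172.60 Y14.91 F2447
G1 X141.87 Y6.67 F2447
G1 X119.37 Y29.17 F2447
G1 X127.60 Y59.91 F2447
G1 X158.33 Y68.15 F2447
M5

viewBox `0 0 297.43 174.87` with mm width/height → 1 unit = 1 mm. Flip: y_m = 174.87 − y_svg.

**Shape 1** — `<path>` open polyline, stroke `#ff00ff` → cut (S862, F560). Machine vertices: (60.95,146.69) → (150.40,58.86) → (65.03,121.29) → (122.85,75.46) → (206.87,6.83) → (20.26,86.45). Open path.

**Shape 2** — `<polygon>` regular polygon, stroke `#0000ff` → score (S612, F2447). Machine vertices: (158.33,68.15) → (180.83,45.65) → (172.60,14.91) → (141.87,6.67) → (119.37,29.17) → (127.60,59.91) → (158.33,68.15). Closed: final G1 returns to the first vertex.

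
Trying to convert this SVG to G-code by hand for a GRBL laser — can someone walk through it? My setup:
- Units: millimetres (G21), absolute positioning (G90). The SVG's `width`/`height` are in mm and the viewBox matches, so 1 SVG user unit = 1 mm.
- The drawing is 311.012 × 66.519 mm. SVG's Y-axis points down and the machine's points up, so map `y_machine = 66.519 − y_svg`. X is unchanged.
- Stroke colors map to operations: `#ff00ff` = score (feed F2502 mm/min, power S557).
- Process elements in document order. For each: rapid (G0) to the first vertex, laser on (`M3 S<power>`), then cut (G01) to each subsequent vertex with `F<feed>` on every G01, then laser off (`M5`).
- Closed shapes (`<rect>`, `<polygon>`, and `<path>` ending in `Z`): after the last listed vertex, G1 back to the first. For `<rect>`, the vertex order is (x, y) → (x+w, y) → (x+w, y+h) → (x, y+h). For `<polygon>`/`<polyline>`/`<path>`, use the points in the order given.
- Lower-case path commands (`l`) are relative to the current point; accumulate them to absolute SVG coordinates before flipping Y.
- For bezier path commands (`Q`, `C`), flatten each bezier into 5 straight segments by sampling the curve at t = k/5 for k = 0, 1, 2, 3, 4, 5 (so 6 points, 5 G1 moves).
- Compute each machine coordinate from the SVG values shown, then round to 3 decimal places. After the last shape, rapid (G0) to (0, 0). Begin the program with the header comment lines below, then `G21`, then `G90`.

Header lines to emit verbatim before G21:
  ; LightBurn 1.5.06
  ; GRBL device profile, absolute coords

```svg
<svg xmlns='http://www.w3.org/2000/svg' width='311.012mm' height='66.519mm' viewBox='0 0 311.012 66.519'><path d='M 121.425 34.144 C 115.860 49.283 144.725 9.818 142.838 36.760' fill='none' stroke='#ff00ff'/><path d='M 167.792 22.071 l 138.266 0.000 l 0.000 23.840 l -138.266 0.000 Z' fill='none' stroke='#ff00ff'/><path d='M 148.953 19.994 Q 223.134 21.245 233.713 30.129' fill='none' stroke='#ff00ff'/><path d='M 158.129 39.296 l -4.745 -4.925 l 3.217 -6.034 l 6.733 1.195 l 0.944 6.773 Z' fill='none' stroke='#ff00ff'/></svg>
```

; LightBurn 1.5.06
; GRBL device profile, absolute coords
G21
G90
G0 X121.425 Y32.375
M3 S557
G01 X121.696 Y28.876 F2502
G01 X127.102 Y32.673 F2502
G01 X134.513 Y37.959 F2502
G01 X140.801 Y38.923 F2502
G01 X142.838 Y29.759 F2502
M5
G0 X167.792 Y44.448
M3 S557
G01 X306.058 Y44.448 F2502
G01 X306.058 Y20.608 F2502
G01 X167.792 Y20.608 F2502
G01 X167.792 Y44.448 F2502
M5
G0 X148.953 Y46.525
M3 S557
G01 X176.081 Y45.719 F2502
G01 X198.121 Y44.303 F2502
G01 X215.073 Y42.276 F2502
G01 X226.937 Y39.638 F2502
G01 X233.713 Y36.390 F2502
M5
G0 X158.129 Y27.223
M3 S557
G01 X153.384 Y32.148 F2502
G01 X156.601 Y38.182 F2502
G01 X163.334 Y36.987 F2502
G01 X164.278 Y30.214 F2502
G01 X158.129 Y27.223 F2502
M5
G0 X0.000 Y0.000

Since the viewBox matches the mm dimensions, user units are millimetres directly. The only transform is the Y-flip y_m = 66.519 − y_svg.

Shape 1 is a cubic bezier drawn with `<path>`. Its stroke #ff00ff means score at S557, F2502. After flipping Y the toolpath is (121.425,32.375) → (121.696,28.876) → (127.102,32.673) → (134.513,37.959) → (140.801,38.923) → (142.838,29.759).

Shape 2 is a rectangle drawn with `<path>`. Its stroke #ff00ff means score at S557, F2502. After flipping Y the toolpath is (167.792,44.448) → (306.058,44.448) → (306.058,20.608) → (167.792,20.608) → (167.792,44.448), returning to the start.

Shape 3 is a quadratic bezier drawn with `<path>`. Its stroke #ff00ff means score at S557, F2502. After flipping Y the toolpath is (148.953,46.525) → (176.081,45.719) → (198.121,44.303) → (215.073,42.276) → (226.937,39.638) → (233.713,36.390).

Shape 4 is a regular polygon drawn with `<path>`. Its stroke #ff00ff means score at S557, F2502. After flipping Y the toolpath is (158.129,27.223) → (153.384,32.148) → (156.601,38.182) → (163.334,36.987) → (164.278,30.214) → (158.129,27.223), returning to the start.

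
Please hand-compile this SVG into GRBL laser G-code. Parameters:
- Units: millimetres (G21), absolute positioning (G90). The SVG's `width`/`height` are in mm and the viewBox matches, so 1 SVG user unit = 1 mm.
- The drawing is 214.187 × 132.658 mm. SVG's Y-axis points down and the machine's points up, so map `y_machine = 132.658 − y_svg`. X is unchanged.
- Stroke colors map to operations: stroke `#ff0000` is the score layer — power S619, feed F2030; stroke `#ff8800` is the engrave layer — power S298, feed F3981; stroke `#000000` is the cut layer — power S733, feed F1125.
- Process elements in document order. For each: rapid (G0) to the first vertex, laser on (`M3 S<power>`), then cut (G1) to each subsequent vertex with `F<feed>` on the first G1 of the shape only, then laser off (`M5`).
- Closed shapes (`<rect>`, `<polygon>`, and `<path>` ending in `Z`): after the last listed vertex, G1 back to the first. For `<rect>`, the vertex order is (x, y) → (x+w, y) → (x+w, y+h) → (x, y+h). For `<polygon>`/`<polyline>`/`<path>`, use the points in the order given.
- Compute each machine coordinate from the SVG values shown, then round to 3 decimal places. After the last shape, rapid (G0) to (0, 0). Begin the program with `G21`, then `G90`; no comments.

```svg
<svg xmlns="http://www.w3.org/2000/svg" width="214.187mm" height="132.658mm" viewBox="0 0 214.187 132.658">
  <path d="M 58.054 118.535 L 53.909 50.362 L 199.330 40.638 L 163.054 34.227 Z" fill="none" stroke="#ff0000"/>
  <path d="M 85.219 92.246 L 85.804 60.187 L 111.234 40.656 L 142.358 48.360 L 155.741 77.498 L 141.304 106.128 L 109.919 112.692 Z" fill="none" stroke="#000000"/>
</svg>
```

viewBox `0 0 214.187 132.658` with mm width/height → 1 unit = 1 mm. Flip: y_m = 132.658 − y_svg.

**Shape 1** — `<path>` closed polygon, stroke `#ff0000` → score (S619, F2030). Machine vertices: (58.054,14.123) → (53.909,82.296) → (199.330,92.020) → (163.054,98.431) → (58.054,14.123). Closed: final G1 returns to the first vertex.

**Shape 2** — `<path>` regular polygon, stroke `#000000` → cut (S733, F1125). Machine vertices: (85.219,40.412) → (85.804,72.471) → (111.234,92.002) → (142.358,84.298) → (155.741,55.160) → (141.304,26.530) → (109.919,19.966) → (85.219,40.412). Closed: final G1 returns to the first vertex.

G21
G90
G0 X58.054 Y14.123
M3 S619
G1 X53.909 Y82.296 F2030
G1 X199.330 Y92.020
G1 X163.054 Y98.431
G1 X58.054 Y14.123
M5
G0 X85.219 Y40.412
M3 S733
G1 X85.804 Y72.471 F1125
G1 X111.234 Y92.002
G1 X142.358 Y84.298
G1 X155.741 Y55.160
G1 X141.304 Y26.530
G1 X109.919 Y19.966
G1 X85.219 Y40.412
M5
G0 X0.000 Y0.000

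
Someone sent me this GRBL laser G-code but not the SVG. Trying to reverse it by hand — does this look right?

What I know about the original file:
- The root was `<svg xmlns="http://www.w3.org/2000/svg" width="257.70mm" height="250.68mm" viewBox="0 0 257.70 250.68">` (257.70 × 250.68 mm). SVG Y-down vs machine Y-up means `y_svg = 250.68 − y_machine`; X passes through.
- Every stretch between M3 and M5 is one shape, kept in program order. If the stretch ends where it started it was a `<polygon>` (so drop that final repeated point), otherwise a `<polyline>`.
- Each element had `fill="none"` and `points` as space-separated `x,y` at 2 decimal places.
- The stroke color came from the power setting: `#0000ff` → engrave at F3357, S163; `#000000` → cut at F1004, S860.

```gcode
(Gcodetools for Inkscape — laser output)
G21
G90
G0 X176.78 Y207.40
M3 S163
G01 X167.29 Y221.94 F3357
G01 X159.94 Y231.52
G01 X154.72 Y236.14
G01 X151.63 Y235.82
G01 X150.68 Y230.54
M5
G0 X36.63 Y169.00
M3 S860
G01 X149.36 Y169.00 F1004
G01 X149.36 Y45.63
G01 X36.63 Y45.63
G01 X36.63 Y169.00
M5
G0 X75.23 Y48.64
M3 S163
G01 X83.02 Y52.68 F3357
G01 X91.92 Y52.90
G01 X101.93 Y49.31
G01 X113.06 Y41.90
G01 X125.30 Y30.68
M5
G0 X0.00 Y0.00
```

<svg xmlns="http://www.w3.org/2000/svg" width="257.70mm" height="250.68mm" viewBox="0 0 257.70 250.68">
  <polyline points="176.78,43.28 167.29,28.74 159.94,19.16 154.72,14.54 151.63,14.86 150.68,20.14" fill="none" stroke="#0000ff"/>
  <polygon points="36.63,81.68 149.36,81.68 149.36,205.05 36.63,205.05" fill="none" stroke="#000000"/>
  <polyline points="75.23,202.04 83.02,198.00 91.92,197.78 101.93,201.37 113.06,208.78 125.30,220.00" fill="none" stroke="#0000ff"/>
</svg>

y_svg = 250.68 − y_m.

[1] S163→`#0000ff` (engrave); open run; points: 176.78,43.28 167.29,28.74 159.94,19.16 154.72,14.54 151.63,14.86 150.68,20.14

[2] S860→`#000000` (cut); closed run; points: 36.63,81.68 149.36,81.68 149.36,205.05 36.63,205.05

[3] S163→`#0000ff` (engrave); open run; points: 75.23,202.04 83.02,198.00 91.92,197.78 101.93,201.37 113.06,208.78 125.30,220.00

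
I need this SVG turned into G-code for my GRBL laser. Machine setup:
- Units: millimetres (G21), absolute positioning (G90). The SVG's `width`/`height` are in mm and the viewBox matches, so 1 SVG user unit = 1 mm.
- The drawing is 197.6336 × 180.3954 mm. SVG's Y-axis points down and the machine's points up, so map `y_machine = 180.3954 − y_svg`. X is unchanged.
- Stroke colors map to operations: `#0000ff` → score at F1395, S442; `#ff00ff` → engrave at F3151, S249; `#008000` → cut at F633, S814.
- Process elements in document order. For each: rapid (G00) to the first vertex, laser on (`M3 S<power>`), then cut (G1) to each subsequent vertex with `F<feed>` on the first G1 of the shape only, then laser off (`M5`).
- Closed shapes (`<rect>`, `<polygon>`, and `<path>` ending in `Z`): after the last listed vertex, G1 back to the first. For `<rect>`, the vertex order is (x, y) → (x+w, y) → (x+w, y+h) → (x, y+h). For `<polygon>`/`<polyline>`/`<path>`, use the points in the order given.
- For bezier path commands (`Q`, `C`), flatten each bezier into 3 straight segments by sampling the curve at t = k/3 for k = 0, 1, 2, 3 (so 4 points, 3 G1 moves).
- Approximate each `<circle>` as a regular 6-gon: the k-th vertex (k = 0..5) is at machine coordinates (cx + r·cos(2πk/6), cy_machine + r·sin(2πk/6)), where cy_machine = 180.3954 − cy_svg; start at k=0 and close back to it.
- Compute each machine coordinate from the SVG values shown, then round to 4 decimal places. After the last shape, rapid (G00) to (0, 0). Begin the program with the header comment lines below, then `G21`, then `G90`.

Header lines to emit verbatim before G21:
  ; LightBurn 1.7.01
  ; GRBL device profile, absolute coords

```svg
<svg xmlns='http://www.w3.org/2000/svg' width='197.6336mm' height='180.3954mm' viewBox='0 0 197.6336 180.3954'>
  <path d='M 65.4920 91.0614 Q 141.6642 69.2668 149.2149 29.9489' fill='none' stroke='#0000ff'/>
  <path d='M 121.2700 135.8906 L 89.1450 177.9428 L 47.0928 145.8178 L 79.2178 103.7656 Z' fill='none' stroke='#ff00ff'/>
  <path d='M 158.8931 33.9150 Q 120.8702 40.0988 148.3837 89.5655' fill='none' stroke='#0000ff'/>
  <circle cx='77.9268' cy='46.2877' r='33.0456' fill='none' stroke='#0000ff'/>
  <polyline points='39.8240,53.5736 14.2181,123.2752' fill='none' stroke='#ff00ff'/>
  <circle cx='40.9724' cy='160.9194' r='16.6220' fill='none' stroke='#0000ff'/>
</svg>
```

viewBox `0 0 197.6336 180.3954` with mm width/height → 1 unit = 1 mm. Flip: y_m = 180.3954 − y_svg.

**Shape 1** — `<path>` quadratic bezier, stroke `#0000ff` → score (S442, F1395). Control points (SVG): P0=(65.4920,91.0614), P1=(141.6642,69.2668), P2=(149.2149,29.9489); sampled at t=k/3. Machine vertices: (65.4920,89.3340) → (108.6489,105.8108) → (136.5565,126.1816) → (149.2149,150.4465). Open path.

**Shape 2** — `<path>` regular polygon, stroke `#ff00ff` → engrave (S249, F3151). Machine vertices: (121.2700,44.5048) → (89.1450,2.4526) → (47.0928,34.5776) → (79.2178,76.6298) → (121.2700,44.5048). Closed: final G1 returns to the first vertex.

**Shape 3** — `<path>` quadratic bezier, stroke `#0000ff` → score (S442, F1395). Control points (SVG): P0=(158.8931,33.9150), P1=(120.8702,40.0988), P2=(148.3837,89.5655); sampled at t=k/3. Machine vertices: (158.8931,146.4804) → (140.8263,137.5487) → (137.3232,118.9985) → (148.3837,90.8299). Open path.

**Shape 4** — `<circle>` circle, stroke `#0000ff` → score (S442, F1395). Machine vertices: (110.9724,134.1077) → (94.4496,162.7260) → (61.4040,162.7260) → (44.8812,134.1077) → (61.4040,105.4894) → (94.4496,105.4894) → (110.9724,134.1077). Closed: final G1 returns to the first vertex.

**Shape 5** — `<polyline>` line segment, stroke `#ff00ff` → engrave (S249, F3151). Machine vertices: (39.8240,126.8218) → (14.2181,57.1202). Open path.

**Shape 6** — `<circle>` circle, stroke `#0000ff` → score (S442, F1395). Machine vertices: (57.5944,19.4760) → (49.2834,33.8711) → (32.6614,33.8711) → (24.3504,19.4760) → (32.6614,5.0809) → (49.2834,5.0809) → (57.5944,19.4760). Closed: final G1 returns to the first vertex.

; LightBurn 1.7.01
; GRBL device profile, absolute coords
G21
G90
G00 X65.4920 Y89.3340
M3 S442
G1 X108.6489 Y105.8108 F1395
G1 X136.5565 Y126.1816
G1 X149.2149 Y150.4465
M5
G00 X121.2700 Y44.5048
M3 S249
G1 X89.1450 Y2.4526 F3151
G1 X47.0928 Y34.5776
G1 X79.2178 Y76.6298
G1 X121.2700 Y44.5048
M5
G00 X158.8931 Y146.4804
M3 S442
G1 X140.8263 Y137.5487 F1395
G1 X137.3232 Y118.9985
G1 X148.3837 Y90.8299
M5
G00 X110.9724 Y134.1077
M3 S442
G1 X94.4496 Y162.7260 F1395
G1 X61.4040 Y162.7260
G1 X44.8812 Y134.1077
G1 X61.4040 Y105.4894
G1 X94.4496 Y105.4894
G1 X110.9724 Y134.1077
M5
G00 X39.8240 Y126.8218
M3 S249
G1 X14.2181 Y57.1202 F3151
M5
G00 X57.5944 Y19.4760
M3 S442
G1 X49.2834 Y33.8711 F1395
G1 X32.6614 Y33.8711
G1 X24.3504 Y19.4760
G1 X32.6614 Y5.0809
G1 X49.2834 Y5.0809
G1 X57.5944 Y19.4760
M5
G00 X0.0000 Y0.0000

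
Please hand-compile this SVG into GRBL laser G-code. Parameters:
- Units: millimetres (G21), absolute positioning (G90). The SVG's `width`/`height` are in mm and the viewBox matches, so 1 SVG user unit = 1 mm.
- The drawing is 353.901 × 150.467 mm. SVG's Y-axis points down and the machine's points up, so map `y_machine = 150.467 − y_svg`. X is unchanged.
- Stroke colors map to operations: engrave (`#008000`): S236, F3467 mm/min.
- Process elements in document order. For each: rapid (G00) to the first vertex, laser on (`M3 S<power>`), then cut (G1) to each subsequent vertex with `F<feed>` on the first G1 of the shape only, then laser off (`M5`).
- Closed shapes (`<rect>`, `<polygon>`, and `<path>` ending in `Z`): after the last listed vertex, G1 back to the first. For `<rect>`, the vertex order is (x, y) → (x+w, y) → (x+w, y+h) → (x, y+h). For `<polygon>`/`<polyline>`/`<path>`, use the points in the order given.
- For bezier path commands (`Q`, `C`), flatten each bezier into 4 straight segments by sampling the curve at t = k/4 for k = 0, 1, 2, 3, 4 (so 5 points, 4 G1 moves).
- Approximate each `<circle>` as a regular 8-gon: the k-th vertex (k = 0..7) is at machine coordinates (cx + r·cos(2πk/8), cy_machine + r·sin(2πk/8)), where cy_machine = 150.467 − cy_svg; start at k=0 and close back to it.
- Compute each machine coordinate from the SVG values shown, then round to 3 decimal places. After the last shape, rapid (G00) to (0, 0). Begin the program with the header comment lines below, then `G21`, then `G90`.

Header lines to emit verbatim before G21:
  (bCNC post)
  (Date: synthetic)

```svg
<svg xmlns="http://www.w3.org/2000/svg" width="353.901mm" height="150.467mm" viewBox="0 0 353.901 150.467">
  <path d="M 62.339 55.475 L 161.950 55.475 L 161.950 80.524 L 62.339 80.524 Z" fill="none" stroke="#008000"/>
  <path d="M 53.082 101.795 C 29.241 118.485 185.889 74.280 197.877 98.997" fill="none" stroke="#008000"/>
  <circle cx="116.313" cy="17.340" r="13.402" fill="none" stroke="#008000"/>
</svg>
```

viewBox `0 0 353.901 150.467` with mm width/height → 1 unit = 1 mm. Flip: y_m = 150.467 − y_svg.

**Shape 1** — `<path>` rectangle, stroke `#008000` → engrave (S236, F3467). Machine vertices: (62.339,94.992) → (161.950,94.992) → (161.950,69.943) → (62.339,69.943) → (62.339,94.992). Closed: final G1 returns to the first vertex.

**Shape 2** — `<path>` cubic bezier, stroke `#008000` → engrave (S236, F3467). Control points (SVG): P0=(53.082,101.795), P1=(29.241,118.485), P2=(185.889,74.280), P3=(197.877,98.997); sampled at t=k/4. Machine vertices: (53.082,48.672) → (63.962,45.544) → (112.044,53.081) → (166.843,59.113) → (197.877,51.470). Open path.

**Shape 3** — `<circle>` circle, stroke `#008000` → engrave (S236, F3467). Machine vertices: (129.715,133.127) → (125.790,142.604) → (116.313,146.529) → (106.836,142.604) → (102.911,133.127) → (106.836,123.650) → (116.313,119.725) → (125.790,123.650) → (129.715,133.127). Closed: final G1 returns to the first vertex.

(bCNC post)
(Date: synthetic)
G21
G90
G00 X62.339 Y94.992
M3 S236
G1 X161.950 Y94.992 F3467
G1 X161.950 Y69.943
G1 X62.339 Y69.943
G1 X62.339 Y94.992
M5
G00 X53.082 Y48.672
M3 S236
G1 X63.962 Y45.544 F3467
G1 X112.044 Y53.081
G1 X166.843 Y59.113
G1 X197.877 Y51.470
M5
G00 X129.715 Y133.127
M3 S236
G1 X125.790 Y142.604 F3467
G1 X116.313 Y146.529
G1 X106.836 Y142.604
G1 X102.911 Y133.127
G1 X106.836 Y123.650
G1 X116.313 Y119.725
G1 X125.790 Y123.650
G1 X129.715 Y133.127
M5
G00 X0.000 Y0.000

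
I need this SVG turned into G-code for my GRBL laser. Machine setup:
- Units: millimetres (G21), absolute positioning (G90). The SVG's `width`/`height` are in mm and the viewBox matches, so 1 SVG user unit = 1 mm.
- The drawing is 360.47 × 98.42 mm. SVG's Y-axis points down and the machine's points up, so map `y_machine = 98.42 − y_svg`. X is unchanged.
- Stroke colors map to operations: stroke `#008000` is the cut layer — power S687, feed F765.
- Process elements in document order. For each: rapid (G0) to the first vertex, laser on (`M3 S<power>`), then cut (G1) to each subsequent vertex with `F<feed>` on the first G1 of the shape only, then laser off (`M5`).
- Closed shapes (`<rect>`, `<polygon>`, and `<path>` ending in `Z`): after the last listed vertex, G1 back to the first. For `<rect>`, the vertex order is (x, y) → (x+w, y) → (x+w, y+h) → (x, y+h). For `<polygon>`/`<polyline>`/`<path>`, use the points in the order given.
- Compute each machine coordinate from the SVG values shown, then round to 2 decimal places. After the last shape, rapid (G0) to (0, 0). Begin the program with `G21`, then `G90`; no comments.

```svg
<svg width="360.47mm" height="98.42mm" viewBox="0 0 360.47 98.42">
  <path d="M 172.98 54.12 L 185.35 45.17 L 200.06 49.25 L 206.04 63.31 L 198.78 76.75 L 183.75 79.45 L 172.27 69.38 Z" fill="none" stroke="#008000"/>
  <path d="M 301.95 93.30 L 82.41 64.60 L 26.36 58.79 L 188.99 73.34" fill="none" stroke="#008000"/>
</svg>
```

1 u = 1 mm; y_m = 98.42 − y.

[1] `<path>` regular polygon, #008000→cut S687 F765: (172.98,44.30) → (185.35,53.25) → (200.06,49.17) → (206.04,35.11) → (198.78,21.67) → (183.75,18.97) → (172.27,29.04) → (172.98,44.30) (closed)

[2] `<path>` open polyline, #008000→cut S687 F765: (301.95,5.12) → (82.41,33.82) → (26.36,39.63) → (188.99,25.08)

G21
G90
G0 X172.98 Y44.30
M3 S687
G1 X185.35 Y53.25 F765
G1 X200.06 Y49.17
G1 X206.04 Y35.11
G1 X198.78 Y21.67
G1 X183.75 Y18.97
G1 X172.27 Y29.04
G1 X172.98 Y44.30
M5
G0 X301.95 Y5.12
M3 S687
G1 X82.41 Y33.82 F765
G1 X26.36 Y39.63
G1 X188.99 Y25.08
M5
G0 X0.00 Y0.00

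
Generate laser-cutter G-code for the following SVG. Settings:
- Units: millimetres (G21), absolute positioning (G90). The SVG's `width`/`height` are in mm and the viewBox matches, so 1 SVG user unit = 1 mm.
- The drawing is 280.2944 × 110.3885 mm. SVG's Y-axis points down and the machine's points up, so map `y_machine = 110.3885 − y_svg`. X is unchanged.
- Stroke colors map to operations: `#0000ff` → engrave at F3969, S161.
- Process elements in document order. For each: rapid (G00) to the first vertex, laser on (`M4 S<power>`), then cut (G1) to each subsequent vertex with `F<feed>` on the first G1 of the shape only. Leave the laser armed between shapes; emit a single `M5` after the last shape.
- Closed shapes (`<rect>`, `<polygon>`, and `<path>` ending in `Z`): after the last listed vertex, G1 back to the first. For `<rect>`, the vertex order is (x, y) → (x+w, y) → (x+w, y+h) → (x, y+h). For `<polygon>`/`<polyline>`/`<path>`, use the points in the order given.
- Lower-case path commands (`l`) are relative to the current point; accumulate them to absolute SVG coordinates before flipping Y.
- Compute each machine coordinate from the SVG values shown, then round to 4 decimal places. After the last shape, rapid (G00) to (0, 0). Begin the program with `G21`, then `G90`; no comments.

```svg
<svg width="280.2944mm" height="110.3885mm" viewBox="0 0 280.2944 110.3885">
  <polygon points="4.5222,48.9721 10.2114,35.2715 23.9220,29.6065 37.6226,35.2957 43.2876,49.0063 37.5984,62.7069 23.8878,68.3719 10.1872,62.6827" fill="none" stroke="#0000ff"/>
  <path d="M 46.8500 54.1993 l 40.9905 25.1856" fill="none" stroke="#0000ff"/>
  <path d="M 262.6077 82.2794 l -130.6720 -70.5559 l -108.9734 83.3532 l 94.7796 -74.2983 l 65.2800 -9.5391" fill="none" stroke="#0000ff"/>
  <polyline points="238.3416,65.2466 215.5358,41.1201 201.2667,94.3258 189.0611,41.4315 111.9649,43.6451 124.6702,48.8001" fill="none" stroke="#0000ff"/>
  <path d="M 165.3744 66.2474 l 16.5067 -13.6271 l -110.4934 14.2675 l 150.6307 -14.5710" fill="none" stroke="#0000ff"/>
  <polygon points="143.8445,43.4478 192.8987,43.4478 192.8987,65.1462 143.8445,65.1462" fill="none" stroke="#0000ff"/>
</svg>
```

G21
G90
G00 X4.5222 Y61.4164
M4 S161
G1 X10.2114 Y75.1170 F3969
G1 X23.9220 Y80.7820
G1 X37.6226 Y75.0928
G1 X43.2876 Y61.3822
G1 X37.5984 Y47.6816
G1 X23.8878 Y42.0166
G1 X10.1872 Y47.7058
G1 X4.5222 Y61.4164
G00 X46.8500 Y56.1892
M4 S161
G1 X87.8405 Y31.0036 F3969
G00 X262.6077 Y28.1091
M4 S161
G1 X131.9357 Y98.6650 F3969
G1 X22.9623 Y15.3118
G1 X117.7419 Y89.6101
G1 X183.0219 Y99.1492
G00 X238.3416 Y45.1419
M4 S161
G1 X215.5358 Y69.2684 F3969
G1 X201.2667 Y16.0627
G1 X189.0611 Y68.9570
G1 X111.9649 Y66.7434
G1 X124.6702 Y61.5884
G00 X165.3744 Y44.1411
M4 S161
G1 X181.8811 Y57.7682 F3969
G1 X71.3877 Y43.5007
G1 X222.0184 Y58.0717
G00 X143.8445 Y66.9407
M4 S161
G1 X192.8987 Y66.9407 F3969
G1 X192.8987 Y45.2423
G1 X143.8445 Y45.2423
G1 X143.8445 Y66.9407
M5
G00 X0.0000 Y0.0000

Since the viewBox matches the mm dimensions, user units are millimetres directly. The only transform is the Y-flip y_m = 110.3885 − y_svg.

Shape 1 is a regular polygon drawn with `<polygon>`. Its stroke #0000ff means engrave at S161, F3969. After flipping Y the toolpath is (4.5222,61.4164) → (10.2114,75.1170) → (23.9220,80.7820) → (37.6226,75.0928) → (43.2876,61.3822) → (37.5984,47.6816) → (23.8878,42.0166) → (10.1872,47.7058) → (4.5222,61.4164), returning to the start.

Shape 2 is a line segment drawn with `<path>`. Its stroke #0000ff means engrave at S161, F3969. After flipping Y the toolpath is (46.8500,56.1892) → (87.8405,31.0036).

Shape 3 is a open polyline drawn with `<path>`. Its stroke #0000ff means engrave at S161, F3969. After flipping Y the toolpath is (262.6077,28.1091) → (131.9357,98.6650) → (22.9623,15.3118) → (117.7419,89.6101) → (183.0219,99.1492).

Shape 4 is a open polyline drawn with `<polyline>`. Its stroke #0000ff means engrave at S161, F3969. After flipping Y the toolpath is (238.3416,45.1419) → (215.5358,69.2684) → (201.2667,16.0627) → (189.0611,68.9570) → (111.9649,66.7434) → (124.6702,61.5884).

Shape 5 is a open polyline drawn with `<path>`. Its stroke #0000ff means engrave at S161, F3969. After flipping Y the toolpath is (165.3744,44.1411) → (181.8811,57.7682) → (71.3877,43.5007) → (222.0184,58.0717).

Shape 6 is a rectangle drawn with `<polygon>`. Its stroke #0000ff means engrave at S161, F3969. After flipping Y the toolpath is (143.8445,66.9407) → (192.8987,66.9407) → (192.8987,45.2423) → (143.8445,45.2423) → (143.8445,66.9407), returning to the start.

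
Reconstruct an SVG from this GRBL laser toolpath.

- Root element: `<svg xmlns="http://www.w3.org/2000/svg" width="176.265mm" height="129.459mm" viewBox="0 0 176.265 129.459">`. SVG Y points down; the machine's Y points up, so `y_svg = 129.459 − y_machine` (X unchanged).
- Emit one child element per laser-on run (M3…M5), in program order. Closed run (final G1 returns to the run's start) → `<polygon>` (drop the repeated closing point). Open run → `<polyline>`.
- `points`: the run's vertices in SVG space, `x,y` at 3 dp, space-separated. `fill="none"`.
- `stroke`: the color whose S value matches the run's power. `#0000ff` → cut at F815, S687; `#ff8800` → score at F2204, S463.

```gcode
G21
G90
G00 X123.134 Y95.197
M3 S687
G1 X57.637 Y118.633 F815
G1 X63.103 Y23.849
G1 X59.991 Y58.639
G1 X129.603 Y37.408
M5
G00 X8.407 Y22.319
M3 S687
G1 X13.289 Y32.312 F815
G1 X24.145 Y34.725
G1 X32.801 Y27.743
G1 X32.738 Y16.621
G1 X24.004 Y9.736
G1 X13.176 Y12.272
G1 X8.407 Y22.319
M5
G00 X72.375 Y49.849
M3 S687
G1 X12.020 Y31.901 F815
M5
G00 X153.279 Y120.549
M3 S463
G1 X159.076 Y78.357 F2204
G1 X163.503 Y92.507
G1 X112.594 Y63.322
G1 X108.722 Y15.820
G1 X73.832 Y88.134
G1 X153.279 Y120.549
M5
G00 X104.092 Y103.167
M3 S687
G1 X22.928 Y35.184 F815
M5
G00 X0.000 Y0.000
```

Each laser-on run becomes one SVG element. Flip Y back into SVG space with y_svg = 129.459 − y_machine.

Run 1: the run's S687 means `#0000ff` (cut). The run is open, so emit a `<polyline>` with points (Y-flipped): 123.134,34.262 57.637,10.826 63.103,105.610 59.991,70.820 129.603,92.051.

Run 2: the run's S687 means `#0000ff` (cut). The run returns to its start, so emit a `<polygon>` with points (Y-flipped): 8.407,107.140 13.289,97.147 24.145,94.734 32.801,101.716 32.738,112.838 24.004,119.723 13.176,117.187.

Run 3: the run's S687 means `#0000ff` (cut). The run is open, so emit a `<polyline>` with points (Y-flipped): 72.375,79.610 12.020,97.558.

Run 4: power S463 maps to stroke `#ff8800` (score). The run returns to its start, so emit a `<polygon>` with points (Y-flipped): 153.279,8.910 159.076,51.102 163.503,36.952 112.594,66.137 108.722,113.639 73.832,41.325.

Run 5: S687 ⇒ cut layer `#0000ff`. The run is open, so emit a `<polyline>` with points (Y-flipped): 104.092,26.292 22.928,94.275.

<svg xmlns="http://www.w3.org/2000/svg" width="176.265mm" height="129.459mm" viewBox="0 0 176.265 129.459">
  <polyline points="123.134,34.262 57.637,10.826 63.103,105.610 59.991,70.820 129.603,92.051" fill="none" stroke="#0000ff"/>
  <polygon points="8.407,107.140 13.289,97.147 24.145,94.734 32.801,101.716 32.738,112.838 24.004,119.723 13.176,117.187" fill="none" stroke="#0000ff"/>
  <polyline points="72.375,79.610 12.020,97.558" fill="none" stroke="#0000ff"/>
  <polygon points="153.279,8.910 159.076,51.102 163.503,36.952 112.594,66.137 108.722,113.639 73.832,41.325" fill="none" stroke="#ff8800"/>
  <polyline points="104.092,26.292 22.928,94.275" fill="none" stroke="#0000ff"/>
</svg>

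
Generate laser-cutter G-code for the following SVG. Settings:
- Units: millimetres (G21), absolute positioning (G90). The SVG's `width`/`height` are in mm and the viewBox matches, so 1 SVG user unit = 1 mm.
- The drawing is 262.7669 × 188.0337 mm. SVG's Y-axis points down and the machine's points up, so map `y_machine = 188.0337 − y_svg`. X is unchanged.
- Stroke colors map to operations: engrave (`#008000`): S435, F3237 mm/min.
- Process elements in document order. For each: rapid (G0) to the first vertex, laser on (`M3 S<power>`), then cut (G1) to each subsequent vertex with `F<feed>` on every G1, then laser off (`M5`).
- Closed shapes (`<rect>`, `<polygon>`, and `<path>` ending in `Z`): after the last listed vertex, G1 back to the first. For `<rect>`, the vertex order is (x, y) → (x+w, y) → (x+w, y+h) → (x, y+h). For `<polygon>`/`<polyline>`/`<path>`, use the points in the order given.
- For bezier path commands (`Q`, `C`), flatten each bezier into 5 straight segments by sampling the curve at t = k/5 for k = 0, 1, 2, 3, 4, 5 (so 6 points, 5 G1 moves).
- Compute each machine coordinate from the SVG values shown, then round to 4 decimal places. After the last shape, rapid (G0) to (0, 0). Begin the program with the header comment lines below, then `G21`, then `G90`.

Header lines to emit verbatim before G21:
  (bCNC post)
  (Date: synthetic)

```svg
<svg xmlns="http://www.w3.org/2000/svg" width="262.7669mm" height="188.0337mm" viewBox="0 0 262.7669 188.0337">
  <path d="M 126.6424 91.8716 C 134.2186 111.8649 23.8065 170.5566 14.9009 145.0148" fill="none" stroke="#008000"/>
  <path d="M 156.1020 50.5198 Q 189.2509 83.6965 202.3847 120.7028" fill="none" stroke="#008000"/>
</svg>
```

(bCNC post)
(Date: synthetic)
G21
G90
G0 X126.6424 Y96.1621
M3 S435
G1 X118.7855 Y80.5058 F3237
G1 X93.1471 Y61.4625 F3237
G1 X60.2631 Y44.9332 F3237
G1 X30.6691 Y36.8184 F3237
G1 X14.9009 Y43.0189 F3237
M5
G0 X156.1020 Y137.5139
M3 S435
G1 X168.5610 Y124.0900 F3237
G1 X179.4187 Y110.3598 F3237
G1 X188.6752 Y96.3232 F3237
G1 X196.3306 Y81.9802 F3237
G1 X202.3847 Y67.3309 F3237
M5
G0 X0.0000 Y0.0000

1 u = 1 mm; y_m = 188.0337 − y.

[1] `<path>` cubic bezier, #008000→engrave S435 F3237: (126.6424,96.1621) → (118.7855,80.5058) → (93.1471,61.4625) → (60.2631,44.9332) → (30.6691,36.8184) → (14.9009,43.0189)

[2] `<path>` quadratic bezier, #008000→engrave S435 F3237: (156.1020,137.5139) → (168.5610,124.0900) → (179.4187,110.3598) → (188.6752,96.3232) → (196.3306,81.9802) → (202.3847,67.3309)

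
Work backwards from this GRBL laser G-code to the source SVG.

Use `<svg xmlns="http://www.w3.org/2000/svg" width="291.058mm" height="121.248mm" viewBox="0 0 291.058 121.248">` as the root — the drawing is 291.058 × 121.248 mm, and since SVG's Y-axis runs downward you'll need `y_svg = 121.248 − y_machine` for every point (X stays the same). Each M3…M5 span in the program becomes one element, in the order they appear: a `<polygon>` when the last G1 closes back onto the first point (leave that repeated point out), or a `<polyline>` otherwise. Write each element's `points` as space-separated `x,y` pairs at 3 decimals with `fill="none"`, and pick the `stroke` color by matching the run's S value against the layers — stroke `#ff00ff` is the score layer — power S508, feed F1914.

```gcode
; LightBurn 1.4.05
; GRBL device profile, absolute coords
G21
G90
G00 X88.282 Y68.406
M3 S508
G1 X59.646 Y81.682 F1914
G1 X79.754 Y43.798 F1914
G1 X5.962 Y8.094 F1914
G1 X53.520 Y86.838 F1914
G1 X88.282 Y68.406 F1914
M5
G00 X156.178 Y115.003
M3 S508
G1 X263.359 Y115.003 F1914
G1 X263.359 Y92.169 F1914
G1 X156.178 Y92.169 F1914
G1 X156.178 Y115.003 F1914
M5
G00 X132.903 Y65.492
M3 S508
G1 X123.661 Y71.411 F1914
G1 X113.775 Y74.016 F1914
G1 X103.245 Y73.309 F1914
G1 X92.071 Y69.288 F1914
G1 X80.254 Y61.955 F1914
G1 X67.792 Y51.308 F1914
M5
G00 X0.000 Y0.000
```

<svg xmlns="http://www.w3.org/2000/svg" width="291.058mm" height="121.248mm" viewBox="0 0 291.058 121.248">
  <polygon points="88.282,52.842 59.646,39.566 79.754,77.450 5.962,113.154 53.520,34.410" fill="none" stroke="#ff00ff"/>
  <polygon points="156.178,6.245 263.359,6.245 263.359,29.079 156.178,29.079" fill="none" stroke="#ff00ff"/>
  <polyline points="132.903,55.756 123.661,49.837 113.775,47.232 103.245,47.939 92.071,51.960 80.254,59.293 67.792,69.940" fill="none" stroke="#ff00ff"/>
</svg>

Machine Y-up, SVG Y-down with viewBox height 121.248, so y_svg = 121.248 − y_machine; X carries over. Every run uses S508, so all elements get stroke `#ff00ff` (score).

Run 1: The run returns to its start, so emit a `<polygon>` with points (Y-flipped): 88.282,52.842 59.646,39.566 79.754,77.450 5.962,113.154 53.520,34.410.

Run 2: The run returns to its start, so emit a `<polygon>` with points (Y-flipped): 156.178,6.245 263.359,6.245 263.359,29.079 156.178,29.079.

Run 3: The run is open, so emit a `<polyline>` with points (Y-flipped): 132.903,55.756 123.661,49.837 113.775,47.232 103.245,47.939 92.071,51.960 80.254,59.293 67.792,69.940.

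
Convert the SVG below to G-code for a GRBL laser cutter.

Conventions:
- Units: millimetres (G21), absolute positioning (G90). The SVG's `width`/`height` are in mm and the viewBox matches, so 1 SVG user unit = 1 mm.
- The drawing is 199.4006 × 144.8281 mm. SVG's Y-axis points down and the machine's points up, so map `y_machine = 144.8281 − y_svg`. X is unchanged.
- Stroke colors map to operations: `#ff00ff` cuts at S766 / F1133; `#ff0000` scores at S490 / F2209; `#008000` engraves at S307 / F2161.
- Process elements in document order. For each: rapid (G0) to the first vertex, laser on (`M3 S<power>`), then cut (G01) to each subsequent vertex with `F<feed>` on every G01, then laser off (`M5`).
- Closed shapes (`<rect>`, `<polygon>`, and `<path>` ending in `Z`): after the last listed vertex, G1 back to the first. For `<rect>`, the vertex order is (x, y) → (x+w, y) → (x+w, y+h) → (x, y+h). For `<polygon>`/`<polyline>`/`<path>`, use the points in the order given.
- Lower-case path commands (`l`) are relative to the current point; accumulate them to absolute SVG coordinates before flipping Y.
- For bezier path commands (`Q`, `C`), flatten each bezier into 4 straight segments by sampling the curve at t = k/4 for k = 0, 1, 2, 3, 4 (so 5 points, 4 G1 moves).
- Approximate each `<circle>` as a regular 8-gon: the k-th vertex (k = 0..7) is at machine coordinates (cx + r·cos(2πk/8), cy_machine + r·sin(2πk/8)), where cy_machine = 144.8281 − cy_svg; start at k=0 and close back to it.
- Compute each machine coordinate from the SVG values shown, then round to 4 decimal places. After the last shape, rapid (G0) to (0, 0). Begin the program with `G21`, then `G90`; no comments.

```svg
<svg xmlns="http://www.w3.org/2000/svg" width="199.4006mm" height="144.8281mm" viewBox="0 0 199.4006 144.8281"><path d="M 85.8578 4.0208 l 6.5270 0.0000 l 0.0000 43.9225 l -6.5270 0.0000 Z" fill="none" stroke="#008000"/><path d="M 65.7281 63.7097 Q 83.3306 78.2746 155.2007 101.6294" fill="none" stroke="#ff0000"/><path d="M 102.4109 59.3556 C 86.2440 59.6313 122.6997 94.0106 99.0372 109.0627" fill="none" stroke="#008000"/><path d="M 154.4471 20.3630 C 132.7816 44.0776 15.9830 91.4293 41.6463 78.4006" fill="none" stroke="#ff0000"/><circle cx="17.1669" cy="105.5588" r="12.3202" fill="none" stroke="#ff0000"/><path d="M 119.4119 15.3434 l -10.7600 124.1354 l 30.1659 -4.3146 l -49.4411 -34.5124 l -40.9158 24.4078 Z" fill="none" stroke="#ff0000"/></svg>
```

G21
G90
G0 X85.8578 Y140.8073
M3 S307
G01 X92.3848 Y140.8073 F2161
G01 X92.3848 Y96.8848 F2161
G01 X85.8578 Y96.8848 F2161
G01 X85.8578 Y140.8073 F2161
M5
G0 X65.7281 Y81.1184
M3 S490
G01 X77.9211 Y73.2866 F2209
G01 X96.8975 Y64.3560 F2209
G01 X122.6574 Y54.3267 F2209
G01 X155.2007 Y43.1987 F2209
M5
G0 X102.4109 Y85.4725
M3 S307
G01 X98.3909 Y79.7062 F2161
G01 X103.5349 Y66.1601 F2161
G01 X107.2735 Y49.8435 F2161
G01 X99.0372 Y35.7654 F2161
M5
G0 X154.4471 Y124.4651
M3 S490
G01 X124.0729 Y103.5600 F2209
G01 X80.2984 Y81.6676 F2209
G01 X45.3980 Y66.6645 F2209
G01 X41.6463 Y66.4275 F2209
M5
G0 X29.4871 Y39.2693
M3 S490
G01 X25.8786 Y47.9810 F2209
G01 X17.1669 Y51.5895 F2209
G01 X8.4552 Y47.9810 F2209
G01 X4.8467 Y39.2693 F2209
G01 X8.4552 Y30.5576 F2209
G01 X17.1669 Y26.9491 F2209
G01 X25.8786 Y30.5576 F2209
G01 X29.4871 Y39.2693 F2209
M5
G0 X119.4119 Y129.4847
M3 S490
G01 X108.6519 Y5.3493 F2209
G01 X138.8178 Y9.6639 F2209
G01 X89.3767 Y44.1763 F2209
G01 X48.4609 Y19.7685 F2209
G01 X119.4119 Y129.4847 F2209
M5
G0 X0.0000 Y0.0000

1 u = 1 mm; y_m = 144.8281 − y.

[1] `<path>` rectangle, #008000→engrave S307 F2161: (85.8578,140.8073) → (92.3848,140.8073) → (92.3848,96.8848) → (85.8578,96.8848) → (85.8578,140.8073) (closed)

[2] `<path>` quadratic bezier, #ff0000→score S490 F2209: (65.7281,81.1184) → (77.9211,73.2866) → (96.8975,64.3560) → (122.6574,54.3267) → (155.2007,43.1987)

[3] `<path>` cubic bezier, #008000→engrave S307 F2161: (102.4109,85.4725) → (98.3909,79.7062) → (103.5349,66.1601) → (107.2735,49.8435) → (99.0372,35.7654)

[4] `<path>` cubic bezier, #ff0000→score S490 F2209: (154.4471,124.4651) → (124.0729,103.5600) → (80.2984,81.6676) → (45.3980,66.6645) → (41.6463,66.4275)

[5] `<circle>` circle, #ff0000→score S490 F2209: (29.4871,39.2693) → (25.8786,47.9810) → (17.1669,51.5895) → (8.4552,47.9810) → (4.8467,39.2693) → (8.4552,30.5576) → (17.1669,26.9491) → (25.8786,30.5576) → (29.4871,39.2693) (closed)

[6] `<path>` closed polygon, #ff0000→score S490 F2209: (119.4119,129.4847) → (108.6519,5.3493) → (138.8178,9.6639) → (89.3767,44.1763) → (48.4609,19.7685) → (119.4119,129.4847) (closed)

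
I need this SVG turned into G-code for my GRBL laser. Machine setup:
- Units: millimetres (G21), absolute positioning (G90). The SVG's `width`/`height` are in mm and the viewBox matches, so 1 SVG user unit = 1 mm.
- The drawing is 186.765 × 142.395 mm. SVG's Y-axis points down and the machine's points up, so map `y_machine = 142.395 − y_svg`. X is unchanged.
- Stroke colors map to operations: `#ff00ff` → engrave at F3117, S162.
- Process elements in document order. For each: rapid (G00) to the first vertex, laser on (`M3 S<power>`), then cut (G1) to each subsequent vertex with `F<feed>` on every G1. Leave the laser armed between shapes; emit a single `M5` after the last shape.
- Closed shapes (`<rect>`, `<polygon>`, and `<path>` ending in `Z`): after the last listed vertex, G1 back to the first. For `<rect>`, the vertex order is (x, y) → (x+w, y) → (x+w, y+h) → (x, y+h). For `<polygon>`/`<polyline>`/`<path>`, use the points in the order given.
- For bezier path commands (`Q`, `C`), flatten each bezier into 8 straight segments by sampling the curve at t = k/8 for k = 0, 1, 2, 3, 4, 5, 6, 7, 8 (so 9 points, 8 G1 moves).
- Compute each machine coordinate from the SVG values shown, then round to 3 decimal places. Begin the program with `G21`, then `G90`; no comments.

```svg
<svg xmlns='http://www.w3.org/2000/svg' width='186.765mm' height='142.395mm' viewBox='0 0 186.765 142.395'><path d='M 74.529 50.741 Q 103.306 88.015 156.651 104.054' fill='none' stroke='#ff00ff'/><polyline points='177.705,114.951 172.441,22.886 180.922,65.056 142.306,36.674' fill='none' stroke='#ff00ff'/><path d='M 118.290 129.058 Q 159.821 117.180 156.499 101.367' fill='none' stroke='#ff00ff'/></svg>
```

G21
G90
G00 X74.529 Y91.654
M3 S162
G1 X82.107 Y82.667 F3117
G1 X90.453 Y74.344 F3117
G1 X99.567 Y66.685 F3117
G1 X109.448 Y59.689 F3117
G1 X120.097 Y53.356 F3117
G1 X131.514 Y47.688 F3117
G1 X143.699 Y42.683 F3117
G1 X156.651 Y38.341 F3117
G00 X177.705 Y27.444
M3 S162
G1 X172.441 Y119.509 F3117
G1 X180.922 Y77.339 F3117
G1 X142.306 Y105.721 F3117
G00 X118.290 Y13.337
M3 S162
G1 X127.972 Y16.368 F3117
G1 X136.252 Y19.522 F3117
G1 X143.131 Y22.799 F3117
G1 X148.608 Y26.199 F3117
G1 X152.683 Y29.722 F3117
G1 X155.357 Y33.367 F3117
G1 X156.629 Y37.136 F3117
G1 X156.499 Y41.028 F3117
M5

Since the viewBox matches the mm dimensions, user units are millimetres directly. The only transform is the Y-flip y_m = 142.395 − y_svg.

Shape 1 is a quadratic bezier drawn with `<path>`. Its stroke #ff00ff means engrave at S162, F3117. After flipping Y the toolpath is (74.529,91.654) → (82.107,82.667) → (90.453,74.344) → (99.567,66.685) → (109.448,59.689) → (120.097,53.356) → (131.514,47.688) → (143.699,42.683) → (156.651,38.341).

Shape 2 is a open polyline drawn with `<polyline>`. Its stroke #ff00ff means engrave at S162, F3117. After flipping Y the toolpath is (177.705,27.444) → (172.441,119.509) → (180.922,77.339) → (142.306,105.721).

Shape 3 is a quadratic bezier drawn with `<path>`. Its stroke #ff00ff means engrave at S162, F3117. After flipping Y the toolpath is (118.290,13.337) → (127.972,16.368) → (136.252,19.522) → (143.131,22.799) → (148.608,26.199) → (152.683,29.722) → (155.357,33.367) → (156.629,37.136) → (156.499,41.028).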